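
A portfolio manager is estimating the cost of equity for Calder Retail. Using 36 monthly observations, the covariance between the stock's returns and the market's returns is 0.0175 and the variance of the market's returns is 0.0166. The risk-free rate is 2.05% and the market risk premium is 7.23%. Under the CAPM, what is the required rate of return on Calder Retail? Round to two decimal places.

9.67%

β = Cov(R_i, R_m) / Var(R_m) = 0.0175 / 0.0166 = 1.0542
E(R) = R_f + β × MRP = 2.05% + 1.0542 × 7.23% = 9.67%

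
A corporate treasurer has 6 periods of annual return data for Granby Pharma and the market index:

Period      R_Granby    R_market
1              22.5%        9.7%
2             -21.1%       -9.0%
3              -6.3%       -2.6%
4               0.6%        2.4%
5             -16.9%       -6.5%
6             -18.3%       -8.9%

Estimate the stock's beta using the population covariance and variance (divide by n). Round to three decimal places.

Mean R_i = (22.5 − 21.1 − 6.3 + 0.6 − 16.9 − 18.3) / 6 = -6.5833%
Mean R_m = (9.7 − 9.0 − 2.6 + 2.4 − 6.5 − 8.9) / 6 = -2.4833%
Σ(R_i − R̄_i)(R_m − R̄_m) = 600.5983  ⇒  Cov = 600.5983 / 6 = 100.0997
Σ(R_m − R̄_m)² = 272.0683  ⇒  Var(R_m) = 272.0683 / 6 = 45.3447
β = Cov / Var(R_m) = 100.0997 / 45.3447 = 2.2075

2.208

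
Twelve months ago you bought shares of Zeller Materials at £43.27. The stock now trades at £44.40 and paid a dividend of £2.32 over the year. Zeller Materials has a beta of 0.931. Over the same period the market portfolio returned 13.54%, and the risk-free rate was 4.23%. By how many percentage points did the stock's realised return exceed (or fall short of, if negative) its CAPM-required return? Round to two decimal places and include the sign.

Realised HPR = (P1 + D1 − P0) / P0 = (44.40 + 2.32 − 43.27) / 43.27 = 3.45 / 43.27 = 7.9732%
MRP = 13.54% − 4.23% = 9.31%
CAPM required = R_f + β·MRP = 4.23% + 0.931 × 9.31% = 12.89761%
α = realised − required = 7.9732% − 12.89761% = -4.92%

-4.92%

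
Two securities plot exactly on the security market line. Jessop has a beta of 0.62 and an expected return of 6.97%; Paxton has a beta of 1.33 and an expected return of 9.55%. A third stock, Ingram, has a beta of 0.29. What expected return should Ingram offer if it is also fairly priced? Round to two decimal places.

MRP (SML slope) = (9.55% − 6.97%) / (1.33 − 0.62) = 2.58% / 0.71 = 3.6338%
R_f (intercept) = 6.97% − 0.62 × 3.6338% = 4.7170%
E(R_Ingram) = R_f + β × MRP = 4.7170% + 0.29 × 3.6338% = 5.77%

5.77%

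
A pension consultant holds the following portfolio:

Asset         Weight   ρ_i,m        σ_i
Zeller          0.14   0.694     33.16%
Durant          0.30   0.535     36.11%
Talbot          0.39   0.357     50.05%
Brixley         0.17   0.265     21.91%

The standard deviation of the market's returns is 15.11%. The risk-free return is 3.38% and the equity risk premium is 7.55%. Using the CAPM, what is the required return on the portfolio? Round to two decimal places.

β_Zeller = 0.694 × 33.16% / 15.11% = 1.5230
β_Durant = 0.535 × 36.11% / 15.11% = 1.2785
β_Talbot = 0.357 × 50.05% / 15.11% = 1.1825
β_Brixley = 0.265 × 21.91% / 15.11% = 0.3843
β_P = Σ w_i β_i = 0.14×1.5230 + 0.30×1.2785 + 0.39×1.1825 + 0.17×0.3843 = 1.1233
E(R_P) = R_f + β_P × MRP = 3.38% + 1.1233 × 7.55% = 11.86%

11.86%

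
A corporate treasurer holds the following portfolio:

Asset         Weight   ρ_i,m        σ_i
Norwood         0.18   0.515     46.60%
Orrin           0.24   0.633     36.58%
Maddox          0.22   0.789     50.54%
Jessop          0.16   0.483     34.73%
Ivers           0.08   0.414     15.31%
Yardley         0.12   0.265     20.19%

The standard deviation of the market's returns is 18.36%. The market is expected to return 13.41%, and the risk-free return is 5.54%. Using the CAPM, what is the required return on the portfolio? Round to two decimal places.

β_Norwood = 0.515 × 46.60% / 18.36% = 1.3071
β_Orrin = 0.633 × 36.58% / 18.36% = 1.2612
β_Maddox = 0.789 × 50.54% / 18.36% = 2.1719
β_Jessop = 0.483 × 34.73% / 18.36% = 0.9136
β_Ivers = 0.414 × 15.31% / 18.36% = 0.3452
β_Yardley = 0.265 × 20.19% / 18.36% = 0.2914
β_P = Σ w_i β_i = 0.18×1.3071 + 0.24×1.2612 + 0.22×2.1719 + 0.16×0.9136 + 0.08×0.3452 + 0.12×0.2914 = 1.2245
MRP = 13.41% − 5.54% = 7.87%
E(R_P) = R_f + β_P × MRP = 5.54% + 1.2245 × 7.87% = 15.18%

15.18%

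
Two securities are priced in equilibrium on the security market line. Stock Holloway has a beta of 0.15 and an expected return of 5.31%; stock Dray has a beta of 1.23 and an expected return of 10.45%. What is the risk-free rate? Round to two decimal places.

4.60%

Both satisfy E(R) = R_f + β·MRP, so the slope of the SML is
MRP = (10.45% − 5.31%) / (1.23 − 0.15) = 5.14% / 1.08 = 4.7593%
R_f = E(R_Holloway) − β_Holloway·MRP = 5.31% − 0.15 × 4.7593% = 4.5961%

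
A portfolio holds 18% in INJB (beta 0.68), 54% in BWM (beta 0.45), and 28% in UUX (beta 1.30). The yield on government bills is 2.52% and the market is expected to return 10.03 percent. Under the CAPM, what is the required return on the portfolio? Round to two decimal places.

β_P = Σ w_i β_i = 0.18×0.68 + 0.54×0.45 + 0.28×1.30 = 0.7294
MRP = 10.03% − 2.52% = 7.51%
E(R_P) = R_f + β_P × MRP = 2.52% + 0.7294 × 7.51% = 8.00%

8.00%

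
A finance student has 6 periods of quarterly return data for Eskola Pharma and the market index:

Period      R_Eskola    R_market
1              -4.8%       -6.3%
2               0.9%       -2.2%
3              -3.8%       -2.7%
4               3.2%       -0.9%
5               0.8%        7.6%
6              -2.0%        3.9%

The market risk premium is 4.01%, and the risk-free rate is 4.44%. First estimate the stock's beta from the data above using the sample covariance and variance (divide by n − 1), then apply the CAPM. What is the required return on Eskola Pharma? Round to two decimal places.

Mean R_i = (-4.8 + 0.9 − 3.8 + 3.2 + 0.8 − 2.0) / 6 = -0.9500%
Mean R_m = (-6.3 − 2.2 − 2.7 − 0.9 + 7.6 + 3.9) / 6 = -0.1000%
Σ(R_i − R̄_i)(R_m − R̄_m) = 33.3500  ⇒  Cov = 33.3500 / 5 = 6.6700
Σ(R_m − R̄_m)² = 125.5400  ⇒  Var(R_m) = 125.5400 / 5 = 25.1080
β = Cov / Var(R_m) = 6.6700 / 25.1080 = 0.2657
E(R) = R_f + β × MRP = 4.44% + 0.2657 × 4.01% = 5.51%

5.51%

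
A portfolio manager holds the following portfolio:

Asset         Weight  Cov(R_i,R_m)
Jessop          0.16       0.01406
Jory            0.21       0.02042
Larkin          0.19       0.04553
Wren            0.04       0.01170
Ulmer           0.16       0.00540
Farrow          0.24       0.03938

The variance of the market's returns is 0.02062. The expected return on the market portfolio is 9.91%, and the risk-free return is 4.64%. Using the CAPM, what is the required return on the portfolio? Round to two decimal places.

11.28%

β_Jessop = 0.01406 / 0.02062 = 0.6819
β_Jory = 0.02042 / 0.02062 = 0.9903
β_Larkin = 0.04553 / 0.02062 = 2.2081
β_Wren = 0.01170 / 0.02062 = 0.5674
β_Ulmer = 0.00540 / 0.02062 = 0.2619
β_Farrow = 0.03938 / 0.02062 = 1.9098
β_P = Σ w_i β_i = 0.16×0.6819 + 0.21×0.9903 + 0.19×2.2081 + 0.04×0.5674 + 0.16×0.2619 + 0.24×1.9098 = 1.2596
MRP = 9.91% − 4.64% = 5.27%
E(R_P) = R_f + β_P × MRP = 4.64% + 1.2596 × 5.27% = 11.28%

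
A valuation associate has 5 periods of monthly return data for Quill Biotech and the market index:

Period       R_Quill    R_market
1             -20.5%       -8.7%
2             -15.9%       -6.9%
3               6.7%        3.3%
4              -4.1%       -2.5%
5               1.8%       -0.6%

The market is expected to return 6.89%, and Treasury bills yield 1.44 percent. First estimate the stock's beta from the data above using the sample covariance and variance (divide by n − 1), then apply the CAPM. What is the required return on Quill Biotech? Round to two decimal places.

14.33%

Mean R_i = (-20.5 − 15.9 + 6.7 − 4.1 + 1.8) / 5 = -6.4000%
Mean R_m = (-8.7 − 6.9 + 3.3 − 2.5 − 0.6) / 5 = -3.0800%
Σ(R_i − R̄_i)(R_m − R̄_m) = 220.7800  ⇒  Cov = 220.7800 / 4 = 55.1950
Σ(R_m − R̄_m)² = 93.3680  ⇒  Var(R_m) = 93.3680 / 4 = 23.3420
β = Cov / Var(R_m) = 55.1950 / 23.3420 = 2.3646
MRP = 6.89% − 1.44% = 5.45%
E(R) = R_f + β × MRP = 1.44% + 2.3646 × 5.45% = 14.33%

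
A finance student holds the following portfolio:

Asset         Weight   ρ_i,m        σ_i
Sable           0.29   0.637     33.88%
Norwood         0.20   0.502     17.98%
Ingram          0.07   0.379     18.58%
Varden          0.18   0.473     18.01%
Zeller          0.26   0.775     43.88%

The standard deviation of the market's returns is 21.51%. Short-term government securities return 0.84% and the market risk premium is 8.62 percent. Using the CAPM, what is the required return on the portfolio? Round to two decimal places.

8.43%

β_Sable = 0.637 × 33.88% / 21.51% = 1.0033
β_Norwood = 0.502 × 17.98% / 21.51% = 0.4196
β_Ingram = 0.379 × 18.58% / 21.51% = 0.3274
β_Varden = 0.473 × 18.01% / 21.51% = 0.3960
β_Zeller = 0.775 × 43.88% / 21.51% = 1.5810
β_P = Σ w_i β_i = 0.29×1.0033 + 0.20×0.4196 + 0.07×0.3274 + 0.18×0.3960 + 0.26×1.5810 = 0.8801
E(R_P) = R_f + β_P × MRP = 0.84% + 0.8801 × 8.62% = 8.43%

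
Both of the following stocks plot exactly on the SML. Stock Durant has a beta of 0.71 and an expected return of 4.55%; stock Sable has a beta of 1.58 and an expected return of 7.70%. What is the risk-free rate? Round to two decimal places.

Both satisfy E(R) = R_f + β·MRP, so the slope of the SML is
MRP = (7.70% − 4.55%) / (1.58 − 0.71) = 3.15% / 0.87 = 3.6207%
R_f = E(R_Durant) − β_Durant·MRP = 4.55% − 0.71 × 3.6207% = 1.9793%

1.98%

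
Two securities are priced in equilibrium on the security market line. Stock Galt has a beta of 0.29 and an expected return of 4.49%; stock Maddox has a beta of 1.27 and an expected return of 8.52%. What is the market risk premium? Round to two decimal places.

4.11%

Both satisfy E(R) = R_f + β·MRP, so the slope of the SML is
MRP = (8.52% − 4.49%) / (1.27 − 0.29) = 4.03% / 0.98 = 4.1122%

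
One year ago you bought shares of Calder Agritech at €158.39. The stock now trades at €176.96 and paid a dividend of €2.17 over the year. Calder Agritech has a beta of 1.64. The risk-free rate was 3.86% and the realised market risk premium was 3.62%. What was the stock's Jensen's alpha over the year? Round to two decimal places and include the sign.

+3.30%

Realised HPR = (P1 + D1 − P0) / P0 = (176.96 + 2.17 − 158.39) / 158.39 = 20.74 / 158.39 = 13.0943%
CAPM required = R_f + β·MRP = 3.86% + 1.64 × 3.62% = 9.7968%
α = realised − required = 13.0943% − 9.7968% = +3.30%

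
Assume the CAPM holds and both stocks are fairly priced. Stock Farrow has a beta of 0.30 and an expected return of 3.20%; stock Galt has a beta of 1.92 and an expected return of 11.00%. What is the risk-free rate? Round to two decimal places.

Both satisfy E(R) = R_f + β·MRP, so the slope of the SML is
MRP = (11.00% − 3.20%) / (1.92 − 0.30) = 7.80% / 1.62 = 4.8148%
R_f = E(R_Farrow) − β_Farrow·MRP = 3.20% − 0.30 × 4.8148% = 1.7556%

1.76%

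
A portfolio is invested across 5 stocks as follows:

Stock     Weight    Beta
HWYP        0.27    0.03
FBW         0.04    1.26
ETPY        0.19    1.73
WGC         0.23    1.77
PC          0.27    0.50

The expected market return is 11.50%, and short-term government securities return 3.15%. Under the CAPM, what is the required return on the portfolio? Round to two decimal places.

β_P = Σ w_i β_i = 0.27×0.03 + 0.04×1.26 + 0.19×1.73 + 0.23×1.77 + 0.27×0.50 = 0.9293
MRP = 11.50% − 3.15% = 8.35%
E(R_P) = R_f + β_P × MRP = 3.15% + 0.9293 × 8.35% = 10.91%

10.91%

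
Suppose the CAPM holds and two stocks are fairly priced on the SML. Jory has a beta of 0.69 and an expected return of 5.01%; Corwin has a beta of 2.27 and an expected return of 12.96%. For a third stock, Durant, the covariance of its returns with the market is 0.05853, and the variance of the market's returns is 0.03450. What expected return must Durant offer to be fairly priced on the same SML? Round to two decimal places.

10.07%

MRP = (12.96% − 5.01%) / (2.27 − 0.69) = 5.0316%
R_f = 5.01% − 0.69 × 5.0316% = 1.5382%
β_Durant = Cov / Var(R_m) = 0.05853 / 0.03450 = 1.6965
E(R_Durant) = R_f + β × MRP = 1.5382% + 1.6965 × 5.0316% = 10.07%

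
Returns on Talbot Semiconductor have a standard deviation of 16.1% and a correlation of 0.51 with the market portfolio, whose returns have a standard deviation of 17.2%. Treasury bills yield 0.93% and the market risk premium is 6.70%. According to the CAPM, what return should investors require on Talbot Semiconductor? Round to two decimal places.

β = ρ × σ_i / σ_m = 0.51 × 16.1% / 17.2% = 0.4774
E(R) = 0.93% + 0.4774 × 6.70% = 4.13%

4.13%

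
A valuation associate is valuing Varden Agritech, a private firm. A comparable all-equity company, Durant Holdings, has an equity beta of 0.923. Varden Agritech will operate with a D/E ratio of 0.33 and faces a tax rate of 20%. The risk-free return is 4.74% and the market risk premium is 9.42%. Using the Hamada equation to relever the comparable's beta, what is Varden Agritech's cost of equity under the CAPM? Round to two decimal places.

β_L = β_U × [1 + (1 − t)(D/E)] = 0.923 × [1 + (1 − 0.20) × 0.33]
    = 0.923 × [1 + 0.80 × 0.33] = 0.923 × 1.2640 = 1.1667
E(R) = R_f + β_L × MRP = 4.74% + 1.1667 × 9.42% = 15.73%

15.73%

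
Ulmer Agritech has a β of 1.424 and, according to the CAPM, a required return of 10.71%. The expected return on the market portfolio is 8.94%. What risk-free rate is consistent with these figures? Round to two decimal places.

E(R) = R_f + β(E(R_m) − R_f) = R_f(1 − β) + β·E(R_m)
10.71% = R_f × (1 − 1.424) + 1.424 × 8.94%
10.71% = R_f × -0.424 + 12.73056%
R_f = (10.71% − 12.73056%) / -0.424 = 4.77%

4.77%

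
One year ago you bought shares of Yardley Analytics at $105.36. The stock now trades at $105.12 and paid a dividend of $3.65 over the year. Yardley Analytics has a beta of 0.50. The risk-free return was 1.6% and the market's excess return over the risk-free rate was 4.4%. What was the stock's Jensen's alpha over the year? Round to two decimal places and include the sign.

Realised HPR = (P1 + D1 − P0) / P0 = (105.12 + 3.65 − 105.36) / 105.36 = 3.41 / 105.36 = 3.2365%
CAPM required = R_f + β·MRP = 1.6% + 0.50 × 4.4% = 3.8000%
α = realised − required = 3.2365% − 3.8000% = -0.56%

-0.56%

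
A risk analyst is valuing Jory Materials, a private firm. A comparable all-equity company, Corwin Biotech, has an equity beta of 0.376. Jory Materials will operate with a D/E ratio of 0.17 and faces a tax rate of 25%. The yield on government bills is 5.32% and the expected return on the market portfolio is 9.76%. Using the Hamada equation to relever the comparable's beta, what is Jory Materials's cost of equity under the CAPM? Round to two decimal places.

β_L = β_U × [1 + (1 − t)(D/E)] = 0.376 × [1 + (1 − 0.25) × 0.17]
    = 0.376 × [1 + 0.75 × 0.17] = 0.376 × 1.1275 = 0.4239
MRP = 9.76% − 5.32% = 4.44%
E(R) = R_f + β_L × MRP = 5.32% + 0.4239 × 4.44% = 7.20%

7.20%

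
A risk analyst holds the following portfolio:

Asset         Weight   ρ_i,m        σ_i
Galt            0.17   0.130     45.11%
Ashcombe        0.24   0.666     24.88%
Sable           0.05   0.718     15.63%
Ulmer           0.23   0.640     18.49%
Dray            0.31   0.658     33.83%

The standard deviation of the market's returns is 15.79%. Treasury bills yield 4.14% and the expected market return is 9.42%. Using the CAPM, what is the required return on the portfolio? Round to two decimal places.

β_Galt = 0.130 × 45.11% / 15.79% = 0.3714
β_Ashcombe = 0.666 × 24.88% / 15.79% = 1.0494
β_Sable = 0.718 × 15.63% / 15.79% = 0.7107
β_Ulmer = 0.640 × 18.49% / 15.79% = 0.7494
β_Dray = 0.658 × 33.83% / 15.79% = 1.4098
β_P = Σ w_i β_i = 0.17×0.3714 + 0.24×1.0494 + 0.05×0.7107 + 0.23×0.7494 + 0.31×1.4098 = 0.9599
MRP = 9.42% − 4.14% = 5.28%
E(R_P) = R_f + β_P × MRP = 4.14% + 0.9599 × 5.28% = 9.21%

9.21%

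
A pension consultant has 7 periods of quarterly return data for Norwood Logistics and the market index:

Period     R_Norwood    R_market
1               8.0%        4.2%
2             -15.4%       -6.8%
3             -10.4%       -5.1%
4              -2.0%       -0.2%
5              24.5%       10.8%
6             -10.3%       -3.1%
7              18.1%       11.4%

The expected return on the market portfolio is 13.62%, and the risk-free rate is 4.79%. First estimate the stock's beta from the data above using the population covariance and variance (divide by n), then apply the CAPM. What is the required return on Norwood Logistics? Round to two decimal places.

Mean R_i = (8.0 − 15.4 − 10.4 − 2.0 + 24.5 − 10.3 + 18.1) / 7 = 1.7857%
Mean R_m = (4.2 − 6.8 − 5.1 − 0.2 + 10.8 − 3.1 + 11.4) / 7 = 1.6000%
Σ(R_i − R̄_i)(R_m − R̄_m) = 674.6300  ⇒  Cov = 674.6300 / 7 = 96.3757
Σ(R_m − R̄_m)² = 328.2200  ⇒  Var(R_m) = 328.2200 / 7 = 46.8886
β = Cov / Var(R_m) = 96.3757 / 46.8886 = 2.0554
MRP = 13.62% − 4.79% = 8.83%
E(R) = R_f + β × MRP = 4.79% + 2.0554 × 8.83% = 22.94%

22.94%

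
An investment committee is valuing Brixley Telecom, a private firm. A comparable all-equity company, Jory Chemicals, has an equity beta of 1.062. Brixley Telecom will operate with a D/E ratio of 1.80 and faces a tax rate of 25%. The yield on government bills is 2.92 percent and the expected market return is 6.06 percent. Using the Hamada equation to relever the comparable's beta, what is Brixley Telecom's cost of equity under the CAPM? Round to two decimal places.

10.76%

β_L = β_U × [1 + (1 − t)(D/E)] = 1.062 × [1 + (1 − 0.25) × 1.80]
    = 1.062 × [1 + 0.75 × 1.80] = 1.062 × 2.3500 = 2.4957
MRP = 6.06% − 2.92% = 3.14%
E(R) = R_f + β_L × MRP = 2.92% + 2.4957 × 3.14% = 10.76%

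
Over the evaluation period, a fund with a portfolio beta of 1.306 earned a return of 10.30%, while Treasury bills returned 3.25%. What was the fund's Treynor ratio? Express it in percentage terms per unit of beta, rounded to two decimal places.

5.40%

Treynor = (R_P − R_f) / β_P = (10.30% − 3.25%) / 1.3060 = 7.05% / 1.3060 = 5.40%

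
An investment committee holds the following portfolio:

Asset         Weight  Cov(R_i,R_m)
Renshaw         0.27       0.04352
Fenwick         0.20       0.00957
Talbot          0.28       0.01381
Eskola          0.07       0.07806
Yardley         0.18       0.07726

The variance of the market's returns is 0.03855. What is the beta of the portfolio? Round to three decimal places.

0.957

β_Renshaw = 0.04352 / 0.03855 = 1.1289
β_Fenwick = 0.00957 / 0.03855 = 0.2482
β_Talbot = 0.01381 / 0.03855 = 0.3582
β_Eskola = 0.07806 / 0.03855 = 2.0249
β_Yardley = 0.07726 / 0.03855 = 2.0042
β_P = Σ w_i β_i = 0.27×1.1289 + 0.20×0.2482 + 0.28×0.3582 + 0.07×2.0249 + 0.18×2.0042 = 0.9572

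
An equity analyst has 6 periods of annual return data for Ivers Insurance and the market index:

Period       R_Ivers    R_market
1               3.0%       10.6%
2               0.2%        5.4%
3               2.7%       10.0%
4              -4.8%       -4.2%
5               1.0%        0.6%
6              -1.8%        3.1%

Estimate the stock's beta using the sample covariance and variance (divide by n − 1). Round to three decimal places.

Mean R_i = (3.0 + 0.2 + 2.7 − 4.8 + 1.0 − 1.8) / 6 = 0.0500%
Mean R_m = (10.6 + 5.4 + 10.0 − 4.2 + 0.6 + 3.1) / 6 = 4.2500%
Σ(R_i − R̄_i)(R_m − R̄_m) = 73.7850  ⇒  Cov = 73.7850 / 5 = 14.7570
Σ(R_m − R̄_m)² = 160.7550  ⇒  Var(R_m) = 160.7550 / 5 = 32.1510
β = Cov / Var(R_m) = 14.7570 / 32.1510 = 0.4590

0.459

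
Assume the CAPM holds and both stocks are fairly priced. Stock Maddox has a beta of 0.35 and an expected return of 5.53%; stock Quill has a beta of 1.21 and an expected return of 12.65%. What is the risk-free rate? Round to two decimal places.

Both satisfy E(R) = R_f + β·MRP, so the slope of the SML is
MRP = (12.65% − 5.53%) / (1.21 − 0.35) = 7.12% / 0.86 = 8.2791%
R_f = E(R_Maddox) − β_Maddox·MRP = 5.53% − 0.35 × 8.2791% = 2.6323%

2.63%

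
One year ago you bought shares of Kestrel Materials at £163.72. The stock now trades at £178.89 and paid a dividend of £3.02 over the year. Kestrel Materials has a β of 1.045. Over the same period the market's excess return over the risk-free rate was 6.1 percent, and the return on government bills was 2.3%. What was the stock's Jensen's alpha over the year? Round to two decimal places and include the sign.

+2.44%

Realised HPR = (P1 + D1 − P0) / P0 = (178.89 + 3.02 − 163.72) / 163.72 = 18.19 / 163.72 = 11.1104%
CAPM required = R_f + β·MRP = 2.3% + 1.045 × 6.1% = 8.6745%
α = realised − required = 11.1104% − 8.6745% = +2.44%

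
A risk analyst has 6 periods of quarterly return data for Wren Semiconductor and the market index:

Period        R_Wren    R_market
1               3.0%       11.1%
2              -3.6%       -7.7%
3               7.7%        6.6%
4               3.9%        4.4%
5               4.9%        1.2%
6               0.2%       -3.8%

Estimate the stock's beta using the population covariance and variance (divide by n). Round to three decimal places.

Mean R_i = (3.0 − 3.6 + 7.7 + 3.9 + 4.9 + 0.2) / 6 = 2.6833%
Mean R_m = (11.1 − 7.7 + 6.6 + 4.4 + 1.2 − 3.8) / 6 = 1.9667%
Σ(R_i − R̄_i)(R_m − R̄_m) = 102.4567  ⇒  Cov = 102.4567 / 6 = 17.0761
Σ(R_m − R̄_m)² = 238.0933  ⇒  Var(R_m) = 238.0933 / 6 = 39.6822
β = Cov / Var(R_m) = 17.0761 / 39.6822 = 0.4303

0.430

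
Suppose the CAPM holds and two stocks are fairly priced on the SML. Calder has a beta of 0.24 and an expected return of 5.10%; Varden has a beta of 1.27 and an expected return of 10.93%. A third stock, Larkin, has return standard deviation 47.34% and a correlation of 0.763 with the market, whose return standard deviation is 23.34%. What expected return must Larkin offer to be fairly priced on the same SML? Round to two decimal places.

12.50%

MRP = (10.93% − 5.10%) / (1.27 − 0.24) = 5.6602%
R_f = 5.10% − 0.24 × 5.6602% = 3.7416%
β_Larkin = ρ·σ_i/σ_m = 0.763 × 47.34 / 23.34 = 1.5476
E(R_Larkin) = R_f + β × MRP = 3.7416% + 1.5476 × 5.6602% = 12.50%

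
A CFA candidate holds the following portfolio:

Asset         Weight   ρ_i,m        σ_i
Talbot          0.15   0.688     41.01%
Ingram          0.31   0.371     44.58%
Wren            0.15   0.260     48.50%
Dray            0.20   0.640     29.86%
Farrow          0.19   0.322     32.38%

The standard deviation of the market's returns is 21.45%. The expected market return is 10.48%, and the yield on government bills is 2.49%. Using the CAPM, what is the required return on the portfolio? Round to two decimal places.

8.84%

β_Talbot = 0.688 × 41.01% / 21.45% = 1.3154
β_Ingram = 0.371 × 44.58% / 21.45% = 0.7711
β_Wren = 0.260 × 48.50% / 21.45% = 0.5879
β_Dray = 0.640 × 29.86% / 21.45% = 0.8909
β_Farrow = 0.322 × 32.38% / 21.45% = 0.4861
β_P = Σ w_i β_i = 0.15×1.3154 + 0.31×0.7711 + 0.15×0.5879 + 0.20×0.8909 + 0.19×0.4861 = 0.7951
MRP = 10.48% − 2.49% = 7.99%
E(R_P) = R_f + β_P × MRP = 2.49% + 0.7951 × 7.99% = 8.84%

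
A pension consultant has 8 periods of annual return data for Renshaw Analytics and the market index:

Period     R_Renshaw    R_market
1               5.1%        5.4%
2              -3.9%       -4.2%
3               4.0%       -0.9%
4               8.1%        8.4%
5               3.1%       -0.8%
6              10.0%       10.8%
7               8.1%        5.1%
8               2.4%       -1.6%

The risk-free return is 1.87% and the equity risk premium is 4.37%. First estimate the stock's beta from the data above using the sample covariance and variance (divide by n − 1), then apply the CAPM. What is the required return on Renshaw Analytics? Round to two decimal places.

5.09%

Mean R_i = (5.1 − 3.9 + 4.0 + 8.1 + 3.1 + 10.0 + 8.1 + 2.4) / 8 = 4.6125%
Mean R_m = (5.4 − 4.2 − 0.9 + 8.4 − 0.8 + 10.8 + 5.1 − 1.6) / 8 = 2.7750%
Σ(R_i − R̄_i)(R_m − R̄_m) = 148.9525  ⇒  Cov = 148.9525 / 7 = 21.2789
Σ(R_m − R̄_m)² = 202.4150  ⇒  Var(R_m) = 202.4150 / 7 = 28.9164
β = Cov / Var(R_m) = 21.2789 / 28.9164 = 0.7359
E(R) = R_f + β × MRP = 1.87% + 0.7359 × 4.37% = 5.09%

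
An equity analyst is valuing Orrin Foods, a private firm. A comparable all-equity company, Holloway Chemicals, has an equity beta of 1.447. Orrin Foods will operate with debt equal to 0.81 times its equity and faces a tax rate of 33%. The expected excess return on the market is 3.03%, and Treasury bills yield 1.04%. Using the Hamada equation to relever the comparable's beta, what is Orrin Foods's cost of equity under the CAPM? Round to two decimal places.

β_L = β_U × [1 + (1 − t)(D/E)] = 1.447 × [1 + (1 − 0.33) × 0.81]
    = 1.447 × [1 + 0.67 × 0.81] = 1.447 × 1.5427 = 2.2323
E(R) = R_f + β_L × MRP = 1.04% + 2.2323 × 3.03% = 7.80%

7.80%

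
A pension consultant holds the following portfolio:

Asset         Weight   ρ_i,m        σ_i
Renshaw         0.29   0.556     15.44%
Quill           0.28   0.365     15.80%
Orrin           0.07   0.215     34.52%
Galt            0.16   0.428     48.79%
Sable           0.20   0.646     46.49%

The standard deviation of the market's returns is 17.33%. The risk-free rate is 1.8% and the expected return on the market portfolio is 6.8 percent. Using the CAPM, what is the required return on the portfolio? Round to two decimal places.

β_Renshaw = 0.556 × 15.44% / 17.33% = 0.4954
β_Quill = 0.365 × 15.80% / 17.33% = 0.3328
β_Orrin = 0.215 × 34.52% / 17.33% = 0.4283
β_Galt = 0.428 × 48.79% / 17.33% = 1.2050
β_Sable = 0.646 × 46.49% / 17.33% = 1.7330
β_P = Σ w_i β_i = 0.29×0.4954 + 0.28×0.3328 + 0.07×0.4283 + 0.16×1.2050 + 0.20×1.7330 = 0.8062
MRP = 6.8% − 1.8% = 5.00%
E(R_P) = R_f + β_P × MRP = 1.8% + 0.8062 × 5.0% = 5.83%

5.83%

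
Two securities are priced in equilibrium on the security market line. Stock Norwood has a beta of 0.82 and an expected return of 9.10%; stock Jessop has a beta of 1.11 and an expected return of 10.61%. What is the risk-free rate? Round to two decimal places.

Both satisfy E(R) = R_f + β·MRP, so the slope of the SML is
MRP = (10.61% − 9.10%) / (1.11 − 0.82) = 1.51% / 0.29 = 5.2069%
R_f = E(R_Norwood) − β_Norwood·MRP = 9.10% − 0.82 × 5.2069% = 4.8303%

4.83%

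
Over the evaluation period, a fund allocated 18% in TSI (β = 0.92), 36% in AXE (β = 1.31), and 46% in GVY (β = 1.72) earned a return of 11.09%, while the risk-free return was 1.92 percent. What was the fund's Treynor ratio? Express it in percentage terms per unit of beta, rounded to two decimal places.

β_P = 0.18×0.92 + 0.36×1.31 + 0.46×1.72 = 1.4284
Treynor = (R_P − R_f) / β_P = (11.09% − 1.92%) / 1.4284 = 9.17% / 1.4284 = 6.42%

6.42%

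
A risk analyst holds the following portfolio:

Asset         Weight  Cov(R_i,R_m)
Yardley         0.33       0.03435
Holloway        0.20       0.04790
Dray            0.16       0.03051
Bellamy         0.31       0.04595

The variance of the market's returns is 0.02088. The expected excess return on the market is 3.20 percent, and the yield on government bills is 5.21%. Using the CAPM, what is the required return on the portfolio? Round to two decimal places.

11.35%

β_Yardley = 0.03435 / 0.02088 = 1.6451
β_Holloway = 0.04790 / 0.02088 = 2.2941
β_Dray = 0.03051 / 0.02088 = 1.4612
β_Bellamy = 0.04595 / 0.02088 = 2.2007
β_P = Σ w_i β_i = 0.33×1.6451 + 0.20×2.2941 + 0.16×1.4612 + 0.31×2.2007 = 1.9177
E(R_P) = R_f + β_P × MRP = 5.21% + 1.9177 × 3.20% = 11.35%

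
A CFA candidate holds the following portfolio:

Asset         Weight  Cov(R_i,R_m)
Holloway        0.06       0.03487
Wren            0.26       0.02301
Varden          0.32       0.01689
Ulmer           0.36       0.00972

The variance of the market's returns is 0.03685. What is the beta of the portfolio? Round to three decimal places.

0.461

β_Holloway = 0.03487 / 0.03685 = 0.9463
β_Wren = 0.02301 / 0.03685 = 0.6244
β_Varden = 0.01689 / 0.03685 = 0.4583
β_Ulmer = 0.00972 / 0.03685 = 0.2638
β_P = Σ w_i β_i = 0.06×0.9463 + 0.26×0.6244 + 0.32×0.4583 + 0.36×0.2638 = 0.4607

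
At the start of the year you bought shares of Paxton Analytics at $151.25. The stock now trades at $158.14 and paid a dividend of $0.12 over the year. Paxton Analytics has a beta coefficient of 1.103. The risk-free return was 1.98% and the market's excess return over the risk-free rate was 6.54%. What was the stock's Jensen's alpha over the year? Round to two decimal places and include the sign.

-4.56%

Realised HPR = (P1 + D1 − P0) / P0 = (158.14 + 0.12 − 151.25) / 151.25 = 7.01 / 151.25 = 4.6347%
CAPM required = R_f + β·MRP = 1.98% + 1.103 × 6.54% = 9.19362%
α = realised − required = 4.6347% − 9.19362% = -4.56%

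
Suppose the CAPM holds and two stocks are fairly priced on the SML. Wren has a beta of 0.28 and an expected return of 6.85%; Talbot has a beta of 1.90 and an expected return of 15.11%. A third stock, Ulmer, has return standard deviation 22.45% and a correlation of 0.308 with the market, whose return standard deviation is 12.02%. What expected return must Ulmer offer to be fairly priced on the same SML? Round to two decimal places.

MRP = (15.11% − 6.85%) / (1.90 − 0.28) = 5.0988%
R_f = 6.85% − 0.28 × 5.0988% = 5.4223%
β_Ulmer = ρ·σ_i/σ_m = 0.308 × 22.45 / 12.02 = 0.5753
E(R_Ulmer) = R_f + β × MRP = 5.4223% + 0.5753 × 5.0988% = 8.36%

8.36%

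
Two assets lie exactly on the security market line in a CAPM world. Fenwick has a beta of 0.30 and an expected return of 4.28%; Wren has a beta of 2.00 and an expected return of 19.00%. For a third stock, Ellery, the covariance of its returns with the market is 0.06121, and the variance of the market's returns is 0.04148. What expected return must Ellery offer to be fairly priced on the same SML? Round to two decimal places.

14.46%

MRP = (19.00% − 4.28%) / (2.00 − 0.30) = 8.6588%
R_f = 4.28% − 0.30 × 8.6588% = 1.6824%
β_Ellery = Cov / Var(R_m) = 0.06121 / 0.04148 = 1.4757
E(R_Ellery) = R_f + β × MRP = 1.6824% + 1.4757 × 8.6588% = 14.46%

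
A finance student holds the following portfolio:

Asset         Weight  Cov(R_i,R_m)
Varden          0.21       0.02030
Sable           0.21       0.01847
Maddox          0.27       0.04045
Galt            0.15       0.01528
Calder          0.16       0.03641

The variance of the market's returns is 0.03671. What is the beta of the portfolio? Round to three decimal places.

β_Varden = 0.02030 / 0.03671 = 0.5530
β_Sable = 0.01847 / 0.03671 = 0.5031
β_Maddox = 0.04045 / 0.03671 = 1.1019
β_Galt = 0.01528 / 0.03671 = 0.4162
β_Calder = 0.03641 / 0.03671 = 0.9918
β_P = Σ w_i β_i = 0.21×0.5530 + 0.21×0.5031 + 0.27×1.1019 + 0.15×0.4162 + 0.16×0.9918 = 0.7404

0.740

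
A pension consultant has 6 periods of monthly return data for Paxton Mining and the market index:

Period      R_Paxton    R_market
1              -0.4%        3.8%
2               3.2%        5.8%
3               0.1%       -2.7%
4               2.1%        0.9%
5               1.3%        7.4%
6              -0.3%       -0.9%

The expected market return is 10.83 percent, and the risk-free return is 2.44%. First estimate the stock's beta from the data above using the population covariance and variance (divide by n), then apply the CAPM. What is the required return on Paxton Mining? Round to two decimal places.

Mean R_i = (-0.4 + 3.2 + 0.1 + 2.1 + 1.3 − 0.3) / 6 = 1.0000%
Mean R_m = (3.8 + 5.8 − 2.7 + 0.9 + 7.4 − 0.9) / 6 = 2.3833%
Σ(R_i − R̄_i)(R_m − R̄_m) = 14.2500  ⇒  Cov = 14.2500 / 6 = 2.3750
Σ(R_m − R̄_m)² = 77.6683  ⇒  Var(R_m) = 77.6683 / 6 = 12.9447
β = Cov / Var(R_m) = 2.3750 / 12.9447 = 0.1835
MRP = 10.83% − 2.44% = 8.39%
E(R) = R_f + β × MRP = 2.44% + 0.1835 × 8.39% = 3.98%

3.98%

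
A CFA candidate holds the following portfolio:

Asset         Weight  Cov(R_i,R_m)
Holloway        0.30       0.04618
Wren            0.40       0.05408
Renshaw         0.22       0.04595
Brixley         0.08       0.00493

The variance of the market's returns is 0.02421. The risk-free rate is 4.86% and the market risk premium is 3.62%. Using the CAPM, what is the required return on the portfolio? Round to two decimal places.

β_Holloway = 0.04618 / 0.02421 = 1.9075
β_Wren = 0.05408 / 0.02421 = 2.2338
β_Renshaw = 0.04595 / 0.02421 = 1.8980
β_Brixley = 0.00493 / 0.02421 = 0.2036
β_P = Σ w_i β_i = 0.30×1.9075 + 0.40×2.2338 + 0.22×1.8980 + 0.08×0.2036 = 1.8996
E(R_P) = R_f + β_P × MRP = 4.86% + 1.8996 × 3.62% = 11.74%

11.74%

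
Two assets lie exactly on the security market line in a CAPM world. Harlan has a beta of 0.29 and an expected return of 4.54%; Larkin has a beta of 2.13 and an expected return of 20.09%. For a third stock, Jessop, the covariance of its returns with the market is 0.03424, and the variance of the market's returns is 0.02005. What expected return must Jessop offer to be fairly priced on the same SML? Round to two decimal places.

MRP = (20.09% − 4.54%) / (2.13 − 0.29) = 8.4511%
R_f = 4.54% − 0.29 × 8.4511% = 2.0892%
β_Jessop = Cov / Var(R_m) = 0.03424 / 0.02005 = 1.7077
E(R_Jessop) = R_f + β × MRP = 2.0892% + 1.7077 × 8.4511% = 16.52%

16.52%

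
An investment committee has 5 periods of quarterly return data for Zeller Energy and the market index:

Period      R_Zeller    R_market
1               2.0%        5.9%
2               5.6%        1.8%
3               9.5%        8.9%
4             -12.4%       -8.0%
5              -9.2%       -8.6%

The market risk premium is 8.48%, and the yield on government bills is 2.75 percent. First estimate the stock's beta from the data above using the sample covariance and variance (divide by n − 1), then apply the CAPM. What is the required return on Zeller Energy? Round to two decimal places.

12.21%

Mean R_i = (2.0 + 5.6 + 9.5 − 12.4 − 9.2) / 5 = -0.9000%
Mean R_m = (5.9 + 1.8 + 8.9 − 8.0 − 8.6) / 5 = 0.0000%
Σ(R_i − R̄_i)(R_m − R̄_m) = 284.7500  ⇒  Cov = 284.7500 / 4 = 71.1875
Σ(R_m − R̄_m)² = 255.2200  ⇒  Var(R_m) = 255.2200 / 4 = 63.8050
β = Cov / Var(R_m) = 71.1875 / 63.8050 = 1.1157
E(R) = R_f + β × MRP = 2.75% + 1.1157 × 8.48% = 12.21%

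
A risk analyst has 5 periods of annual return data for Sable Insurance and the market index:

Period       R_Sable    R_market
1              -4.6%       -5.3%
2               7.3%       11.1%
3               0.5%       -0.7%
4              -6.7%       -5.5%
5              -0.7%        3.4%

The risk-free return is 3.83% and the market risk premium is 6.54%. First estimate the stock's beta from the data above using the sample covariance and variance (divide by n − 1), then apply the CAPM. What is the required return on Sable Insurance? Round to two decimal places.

8.67%

Mean R_i = (-4.6 + 7.3 + 0.5 − 6.7 − 0.7) / 5 = -0.8400%
Mean R_m = (-5.3 + 11.1 − 0.7 − 5.5 + 3.4) / 5 = 0.6000%
Σ(R_i − R̄_i)(R_m − R̄_m) = 142.0500  ⇒  Cov = 142.0500 / 4 = 35.5125
Σ(R_m − R̄_m)² = 191.8000  ⇒  Var(R_m) = 191.8000 / 4 = 47.9500
β = Cov / Var(R_m) = 35.5125 / 47.9500 = 0.7406
E(R) = R_f + β × MRP = 3.83% + 0.7406 × 6.54% = 8.67%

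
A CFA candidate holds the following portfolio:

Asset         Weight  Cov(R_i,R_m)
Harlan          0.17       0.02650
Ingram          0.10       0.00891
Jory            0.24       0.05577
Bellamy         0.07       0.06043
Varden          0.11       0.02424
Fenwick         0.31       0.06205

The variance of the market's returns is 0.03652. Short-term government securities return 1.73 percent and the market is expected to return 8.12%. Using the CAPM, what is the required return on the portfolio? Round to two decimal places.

9.59%

β_Harlan = 0.02650 / 0.03652 = 0.7256
β_Ingram = 0.00891 / 0.03652 = 0.2440
β_Jory = 0.05577 / 0.03652 = 1.5271
β_Bellamy = 0.06043 / 0.03652 = 1.6547
β_Varden = 0.02424 / 0.03652 = 0.6637
β_Fenwick = 0.06205 / 0.03652 = 1.6991
β_P = Σ w_i β_i = 0.17×0.7256 + 0.10×0.2440 + 0.24×1.5271 + 0.07×1.6547 + 0.11×0.6637 + 0.31×1.6991 = 1.2298
MRP = 8.12% − 1.73% = 6.39%
E(R_P) = R_f + β_P × MRP = 1.73% + 1.2298 × 6.39% = 9.59%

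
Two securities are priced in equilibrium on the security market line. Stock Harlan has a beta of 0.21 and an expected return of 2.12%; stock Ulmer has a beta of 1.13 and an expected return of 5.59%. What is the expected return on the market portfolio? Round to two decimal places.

Both satisfy E(R) = R_f + β·MRP, so the slope of the SML is
MRP = (5.59% − 2.12%) / (1.13 − 0.21) = 3.47% / 0.92 = 3.7717%
R_f = E(R_Harlan) − β_Harlan·MRP = 2.12% − 0.21 × 3.7717% = 1.3279%
E(R_m) = R_f + MRP = 1.3279% + 3.7717% = 5.10%

5.10%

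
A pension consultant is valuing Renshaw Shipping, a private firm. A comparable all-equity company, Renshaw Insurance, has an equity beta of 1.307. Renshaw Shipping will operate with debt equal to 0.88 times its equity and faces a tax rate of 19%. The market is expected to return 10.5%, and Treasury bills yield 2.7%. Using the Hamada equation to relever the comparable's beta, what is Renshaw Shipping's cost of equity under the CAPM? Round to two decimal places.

β_L = β_U × [1 + (1 − t)(D/E)] = 1.307 × [1 + (1 − 0.19) × 0.88]
    = 1.307 × [1 + 0.81 × 0.88] = 1.307 × 1.7128 = 2.2386
MRP = 10.5% − 2.7% = 7.80%
E(R) = R_f + β_L × MRP = 2.7% + 2.2386 × 7.8% = 20.16%

20.16%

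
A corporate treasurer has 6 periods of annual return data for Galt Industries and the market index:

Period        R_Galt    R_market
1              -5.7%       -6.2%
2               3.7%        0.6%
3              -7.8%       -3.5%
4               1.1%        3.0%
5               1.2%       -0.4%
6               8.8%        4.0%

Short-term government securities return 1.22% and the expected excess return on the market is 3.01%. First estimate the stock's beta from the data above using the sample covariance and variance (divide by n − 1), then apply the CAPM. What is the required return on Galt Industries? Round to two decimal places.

Mean R_i = (-5.7 + 3.7 − 7.8 + 1.1 + 1.2 + 8.8) / 6 = 0.2167%
Mean R_m = (-6.2 + 0.6 − 3.5 + 3.0 − 0.4 + 4.0) / 6 = -0.4167%
Σ(R_i − R̄_i)(R_m − R̄_m) = 103.4217  ⇒  Cov = 103.4217 / 5 = 20.6843
Σ(R_m − R̄_m)² = 75.1683  ⇒  Var(R_m) = 75.1683 / 5 = 15.0337
β = Cov / Var(R_m) = 20.6843 / 15.0337 = 1.3759
E(R) = R_f + β × MRP = 1.22% + 1.3759 × 3.01% = 5.36%

5.36%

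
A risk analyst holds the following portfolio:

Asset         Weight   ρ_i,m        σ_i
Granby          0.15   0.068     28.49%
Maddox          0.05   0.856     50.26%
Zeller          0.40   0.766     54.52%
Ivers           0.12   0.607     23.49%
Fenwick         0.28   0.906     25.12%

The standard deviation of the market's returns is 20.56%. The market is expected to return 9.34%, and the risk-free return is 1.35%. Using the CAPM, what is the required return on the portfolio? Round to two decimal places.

β_Granby = 0.068 × 28.49% / 20.56% = 0.0942
β_Maddox = 0.856 × 50.26% / 20.56% = 2.0925
β_Zeller = 0.766 × 54.52% / 20.56% = 2.0312
β_Ivers = 0.607 × 23.49% / 20.56% = 0.6935
β_Fenwick = 0.906 × 25.12% / 20.56% = 1.1069
β_P = Σ w_i β_i = 0.15×0.0942 + 0.05×2.0925 + 0.40×2.0312 + 0.12×0.6935 + 0.28×1.1069 = 1.3244
MRP = 9.34% − 1.35% = 7.99%
E(R_P) = R_f + β_P × MRP = 1.35% + 1.3244 × 7.99% = 11.93%

11.93%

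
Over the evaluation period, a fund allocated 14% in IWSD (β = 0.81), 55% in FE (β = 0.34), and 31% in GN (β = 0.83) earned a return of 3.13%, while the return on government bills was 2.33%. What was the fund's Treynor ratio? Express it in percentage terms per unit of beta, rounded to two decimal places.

β_P = 0.14×0.81 + 0.55×0.34 + 0.31×0.83 = 0.5577
Treynor = (R_P − R_f) / β_P = (3.13% − 2.33%) / 0.5577 = 0.80% / 0.5577 = 1.43%

1.43%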